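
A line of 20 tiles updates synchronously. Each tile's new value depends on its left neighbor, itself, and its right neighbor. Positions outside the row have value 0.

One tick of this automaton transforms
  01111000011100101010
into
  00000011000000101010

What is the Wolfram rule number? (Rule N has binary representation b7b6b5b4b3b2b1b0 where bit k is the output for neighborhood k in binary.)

5

position 2: 111 → 0  (bit 7 = 0)
position 4: 110 → 0  (bit 6 = 0)
position 15: 101 → 0  (bit 5 = 0)
position 5: 100 → 0  (bit 4 = 0)
position 1: 011 → 0  (bit 3 = 0)
position 14: 010 → 1  (bit 2 = 1)
position 0: 001 → 0  (bit 1 = 0)
position 6: 000 → 1  (bit 0 = 1)
bits b7..b0 = 00000101 = 5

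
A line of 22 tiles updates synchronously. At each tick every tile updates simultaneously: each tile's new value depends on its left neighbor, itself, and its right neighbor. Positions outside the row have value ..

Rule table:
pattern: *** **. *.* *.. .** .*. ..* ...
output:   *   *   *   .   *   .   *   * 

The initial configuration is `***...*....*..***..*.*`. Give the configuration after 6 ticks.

********************.*

***.**..***..****.*.*.
******.****.******.*..
*******************..*
*******************.*.
********************..
********************.*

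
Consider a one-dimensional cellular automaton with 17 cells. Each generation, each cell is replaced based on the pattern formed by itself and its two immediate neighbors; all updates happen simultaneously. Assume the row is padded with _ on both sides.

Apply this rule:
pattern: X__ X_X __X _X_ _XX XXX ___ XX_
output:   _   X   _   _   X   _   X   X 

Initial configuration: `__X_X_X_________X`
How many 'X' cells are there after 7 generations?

8

generation 1: X__X_X__XXXXXXX__
generation 2: ____X___X_____X_X
generation 3: XXX___X___XXX__X_
generation 4: X_X_X___X_X_X____
generation 5: _X_X__X__X_X__XXX
generation 6: __X_______X___X_X
generation 7: X___XXXXX___X__X_
count of X: 8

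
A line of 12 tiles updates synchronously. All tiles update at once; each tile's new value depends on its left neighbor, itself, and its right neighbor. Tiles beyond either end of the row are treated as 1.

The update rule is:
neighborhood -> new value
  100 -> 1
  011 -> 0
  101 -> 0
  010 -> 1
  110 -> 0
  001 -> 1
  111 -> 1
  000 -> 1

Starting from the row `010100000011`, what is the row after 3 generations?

010111111101
010011111000
011101110111

011101110111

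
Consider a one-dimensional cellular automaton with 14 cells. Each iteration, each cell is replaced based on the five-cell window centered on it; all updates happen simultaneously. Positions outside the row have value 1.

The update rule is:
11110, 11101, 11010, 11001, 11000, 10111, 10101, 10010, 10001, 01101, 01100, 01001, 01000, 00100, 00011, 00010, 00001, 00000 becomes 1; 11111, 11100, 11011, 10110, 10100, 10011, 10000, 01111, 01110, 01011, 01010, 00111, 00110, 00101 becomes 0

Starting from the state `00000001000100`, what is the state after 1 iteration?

10111111111110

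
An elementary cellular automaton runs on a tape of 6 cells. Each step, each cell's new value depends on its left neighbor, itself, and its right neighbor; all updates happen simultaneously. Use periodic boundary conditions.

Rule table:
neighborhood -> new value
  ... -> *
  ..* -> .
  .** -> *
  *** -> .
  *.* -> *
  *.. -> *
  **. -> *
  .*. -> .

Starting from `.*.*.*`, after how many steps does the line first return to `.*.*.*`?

2

*.*.*.
.*.*.*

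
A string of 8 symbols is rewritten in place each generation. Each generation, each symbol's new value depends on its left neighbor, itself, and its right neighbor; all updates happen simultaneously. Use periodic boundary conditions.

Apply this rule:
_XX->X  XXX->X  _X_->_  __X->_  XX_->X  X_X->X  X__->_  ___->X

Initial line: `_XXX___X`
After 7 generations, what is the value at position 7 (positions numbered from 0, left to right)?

XXXX_X__
XXXXX___
XXXXX_X_
XXXXXX_X
XXXXXXXX
XXXXXXXX  (fixed point — unchanged through generation 7)
position 7 holds X

X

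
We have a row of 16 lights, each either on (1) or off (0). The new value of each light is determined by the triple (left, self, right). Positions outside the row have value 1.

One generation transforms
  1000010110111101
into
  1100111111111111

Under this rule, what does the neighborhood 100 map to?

At position 1 the neighborhood is 100; the next row has 1 there.

1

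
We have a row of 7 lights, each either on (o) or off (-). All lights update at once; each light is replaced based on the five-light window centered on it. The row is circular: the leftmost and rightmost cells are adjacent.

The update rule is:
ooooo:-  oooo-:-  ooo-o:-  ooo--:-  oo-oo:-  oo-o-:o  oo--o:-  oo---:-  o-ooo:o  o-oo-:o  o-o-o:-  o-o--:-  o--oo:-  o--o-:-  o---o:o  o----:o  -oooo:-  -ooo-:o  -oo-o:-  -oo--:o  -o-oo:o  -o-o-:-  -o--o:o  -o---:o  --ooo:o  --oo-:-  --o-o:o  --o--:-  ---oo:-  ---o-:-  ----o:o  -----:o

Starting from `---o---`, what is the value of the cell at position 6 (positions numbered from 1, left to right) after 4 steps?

oo--ooo
----o--
ooo--oo
-----o-
position 6 holds o

o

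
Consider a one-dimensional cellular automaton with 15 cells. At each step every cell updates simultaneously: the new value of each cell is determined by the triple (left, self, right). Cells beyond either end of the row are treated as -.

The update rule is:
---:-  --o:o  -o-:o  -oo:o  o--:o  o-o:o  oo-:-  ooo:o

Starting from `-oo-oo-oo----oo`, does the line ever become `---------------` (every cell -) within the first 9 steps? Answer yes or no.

oo-oo-oo-o--oo-
o-oo-oo-ooooo-o
ooo-oo-ooooo-oo
oo-oo-ooooo-oo-
o-oo-ooooo-oo-o
ooo-ooooo-oo-oo
oo-ooooo-oo-oo-
o-ooooo-oo-oo-o
oooooo-oo-oo-oo
step 9 is oooooo-oo-oo-oo, still not uniform -

no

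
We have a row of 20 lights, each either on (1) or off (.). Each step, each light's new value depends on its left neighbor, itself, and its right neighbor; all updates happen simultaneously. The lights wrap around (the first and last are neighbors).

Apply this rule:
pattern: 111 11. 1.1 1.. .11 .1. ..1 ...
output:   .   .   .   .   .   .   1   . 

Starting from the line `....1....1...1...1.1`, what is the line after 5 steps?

....1...1...1......1

step 1: ...1....1...1...1...
step 2: ..1....1...1...1....
step 3: .1....1...1...1.....
step 4: 1....1...1...1......
step 5: ....1...1...1......1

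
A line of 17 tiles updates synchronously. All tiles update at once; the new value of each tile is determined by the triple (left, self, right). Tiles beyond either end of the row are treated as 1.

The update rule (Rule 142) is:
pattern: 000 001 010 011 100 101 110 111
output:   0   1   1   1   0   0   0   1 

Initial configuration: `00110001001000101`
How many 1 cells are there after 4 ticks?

01100011011001101
01000110010011001
01001100110110011
01011001100100111
count of 1: 9

9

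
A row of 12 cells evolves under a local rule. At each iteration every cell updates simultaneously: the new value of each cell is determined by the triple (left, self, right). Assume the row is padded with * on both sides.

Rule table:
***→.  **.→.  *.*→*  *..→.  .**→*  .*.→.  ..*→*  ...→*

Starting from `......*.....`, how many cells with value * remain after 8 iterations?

.*****..****
**.....**...
...*****..**
.***.....**.
**...*****.*
...***....**
.***...****.
**...***...*
count of *: 6

6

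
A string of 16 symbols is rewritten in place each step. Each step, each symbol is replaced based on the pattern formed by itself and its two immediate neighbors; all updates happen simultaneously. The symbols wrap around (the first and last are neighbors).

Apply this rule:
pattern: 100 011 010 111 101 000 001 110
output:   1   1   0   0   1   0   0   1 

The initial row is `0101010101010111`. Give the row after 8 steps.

1001010110101111

1010101010101101
1101010101011111
0110101010110000
0111010101111000
0101101011001100
0011110111101110
0010011100111011
1001010110101111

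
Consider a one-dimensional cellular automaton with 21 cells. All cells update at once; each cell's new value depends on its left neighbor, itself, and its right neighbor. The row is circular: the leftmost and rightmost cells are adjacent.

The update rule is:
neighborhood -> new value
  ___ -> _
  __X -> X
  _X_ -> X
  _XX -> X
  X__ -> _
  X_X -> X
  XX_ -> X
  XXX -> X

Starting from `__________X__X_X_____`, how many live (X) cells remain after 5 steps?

_________XX_XXXX_____
________XXXXXXXX_____
_______XXXXXXXXX_____
______XXXXXXXXXX_____
_____XXXXXXXXXXX_____
count of X: 11

11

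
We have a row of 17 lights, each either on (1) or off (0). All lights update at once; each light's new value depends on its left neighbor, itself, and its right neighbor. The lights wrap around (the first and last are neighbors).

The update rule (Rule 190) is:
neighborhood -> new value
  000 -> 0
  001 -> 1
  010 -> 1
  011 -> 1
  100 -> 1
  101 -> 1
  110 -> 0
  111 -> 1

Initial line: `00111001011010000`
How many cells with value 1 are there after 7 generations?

14

generation 1: 01110111110111000
generation 2: 11101111101110100
generation 3: 11011111011101111
generation 4: 10111110111011111
generation 5: 01111101110111111
generation 6: 11111011101111110
generation 7: 11110111011111101
count of 1: 14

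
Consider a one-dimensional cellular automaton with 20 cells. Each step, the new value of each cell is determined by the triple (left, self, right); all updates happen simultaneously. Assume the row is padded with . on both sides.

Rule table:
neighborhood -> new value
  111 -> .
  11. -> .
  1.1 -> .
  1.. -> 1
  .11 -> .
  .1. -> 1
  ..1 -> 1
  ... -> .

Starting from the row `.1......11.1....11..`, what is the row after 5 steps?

111....1...11..1..1.
...1..111.1..1111111
..1111....111.......
.1....1..1...1......
111..111111.111.....

111..111111.111.....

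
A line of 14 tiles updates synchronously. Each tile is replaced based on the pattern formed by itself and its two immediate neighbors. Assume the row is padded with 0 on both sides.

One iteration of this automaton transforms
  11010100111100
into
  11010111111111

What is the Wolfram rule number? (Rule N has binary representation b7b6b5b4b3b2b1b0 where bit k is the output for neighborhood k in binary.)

position 9: 111 → 1  (bit 7 = 1)
position 1: 110 → 1  (bit 6 = 1)
position 2: 101 → 0  (bit 5 = 0)
position 6: 100 → 1  (bit 4 = 1)
position 0: 011 → 1  (bit 3 = 1)
position 3: 010 → 1  (bit 2 = 1)
position 7: 001 → 1  (bit 1 = 1)
position 13: 000 → 1  (bit 0 = 1)
bits b7..b0 = 11011111 = 223

223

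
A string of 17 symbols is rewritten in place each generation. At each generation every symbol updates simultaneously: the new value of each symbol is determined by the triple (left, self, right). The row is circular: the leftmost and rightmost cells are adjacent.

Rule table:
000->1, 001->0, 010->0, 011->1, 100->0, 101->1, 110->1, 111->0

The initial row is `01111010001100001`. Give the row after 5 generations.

11001011000110110

generation 1: 11001100101101100
generation 2: 11001100011111100
generation 3: 11001101010000100
generation 4: 11001110100110000
generation 5: 11001011000110110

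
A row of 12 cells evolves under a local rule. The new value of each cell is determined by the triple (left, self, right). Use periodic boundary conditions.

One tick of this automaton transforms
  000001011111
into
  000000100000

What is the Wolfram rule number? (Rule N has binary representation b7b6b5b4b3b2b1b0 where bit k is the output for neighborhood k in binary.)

position 8: 111 → 0  (bit 7 = 0)
position 11: 110 → 0  (bit 6 = 0)
position 6: 101 → 1  (bit 5 = 1)
position 0: 100 → 0  (bit 4 = 0)
position 7: 011 → 0  (bit 3 = 0)
position 5: 010 → 0  (bit 2 = 0)
position 4: 001 → 0  (bit 1 = 0)
position 1: 000 → 0  (bit 0 = 0)
bits b7..b0 = 00100000 = 32

32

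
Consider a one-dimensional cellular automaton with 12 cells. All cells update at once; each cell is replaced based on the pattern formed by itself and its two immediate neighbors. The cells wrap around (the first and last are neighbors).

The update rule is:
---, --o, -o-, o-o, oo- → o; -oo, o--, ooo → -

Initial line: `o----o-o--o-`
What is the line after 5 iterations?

o-oooooo-ooo
oo-----oo---
-o-oooo-o-oo
ooo---oooo-o
--o-oo---oo-

--o-oo---oo-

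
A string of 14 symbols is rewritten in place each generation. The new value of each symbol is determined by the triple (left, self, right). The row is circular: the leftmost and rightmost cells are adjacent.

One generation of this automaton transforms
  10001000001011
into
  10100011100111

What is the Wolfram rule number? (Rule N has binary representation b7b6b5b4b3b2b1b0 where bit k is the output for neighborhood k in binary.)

position 13: 111 → 1  (bit 7 = 1)
position 0: 110 → 1  (bit 6 = 1)
position 11: 101 → 1  (bit 5 = 1)
position 1: 100 → 0  (bit 4 = 0)
position 12: 011 → 1  (bit 3 = 1)
position 4: 010 → 0  (bit 2 = 0)
position 3: 001 → 0  (bit 1 = 0)
position 2: 000 → 1  (bit 0 = 1)
bits b7..b0 = 11101001 = 233

233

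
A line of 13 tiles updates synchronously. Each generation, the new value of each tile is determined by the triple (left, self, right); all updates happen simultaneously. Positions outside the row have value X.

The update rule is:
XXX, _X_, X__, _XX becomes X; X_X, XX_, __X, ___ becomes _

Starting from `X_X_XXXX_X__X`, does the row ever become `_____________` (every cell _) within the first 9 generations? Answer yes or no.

no

__X_XXX__XX_X
X_X_XX_X_X__X
__X_X__X_XX_X
X_X_XX_X_X__X  (repeats generation 2; period 2)
generation 9: __X_X__X_XX_X
generation 9 is __X_X__X_XX_X, still not uniform _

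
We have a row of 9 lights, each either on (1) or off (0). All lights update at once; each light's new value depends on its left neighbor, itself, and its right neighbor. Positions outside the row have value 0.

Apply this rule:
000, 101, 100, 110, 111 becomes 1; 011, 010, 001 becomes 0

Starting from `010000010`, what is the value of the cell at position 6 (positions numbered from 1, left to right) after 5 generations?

0

001111001
100111100
010011111
001001111
100100111
position 6 holds 0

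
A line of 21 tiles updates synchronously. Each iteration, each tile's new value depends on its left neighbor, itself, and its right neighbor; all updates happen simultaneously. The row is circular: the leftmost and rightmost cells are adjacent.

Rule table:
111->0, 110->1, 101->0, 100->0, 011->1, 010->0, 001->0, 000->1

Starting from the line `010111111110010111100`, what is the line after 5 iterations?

000111111110110001100

000100000010000100101
010001111000110000000
000101001010110111111
010000000000110100001
000111111110110001100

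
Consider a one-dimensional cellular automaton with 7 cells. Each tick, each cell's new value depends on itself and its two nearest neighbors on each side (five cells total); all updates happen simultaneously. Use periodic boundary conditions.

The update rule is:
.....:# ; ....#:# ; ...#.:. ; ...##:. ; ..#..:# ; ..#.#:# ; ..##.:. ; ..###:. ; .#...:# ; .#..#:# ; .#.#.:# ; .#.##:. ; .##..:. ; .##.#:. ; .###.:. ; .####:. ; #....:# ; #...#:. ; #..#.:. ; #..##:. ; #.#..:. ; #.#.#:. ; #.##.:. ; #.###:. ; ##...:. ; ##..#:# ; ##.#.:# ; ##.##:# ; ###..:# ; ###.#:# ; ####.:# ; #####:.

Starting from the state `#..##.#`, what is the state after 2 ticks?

.##..##

tick 1: .#...#.
tick 2: .##..##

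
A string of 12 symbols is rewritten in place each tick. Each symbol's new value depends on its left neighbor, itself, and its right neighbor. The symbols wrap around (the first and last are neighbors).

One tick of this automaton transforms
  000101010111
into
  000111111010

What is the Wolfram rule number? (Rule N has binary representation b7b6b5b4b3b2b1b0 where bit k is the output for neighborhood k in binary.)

position 10: 111 → 1  (bit 7 = 1)
position 11: 110 → 0  (bit 6 = 0)
position 4: 101 → 1  (bit 5 = 1)
position 0: 100 → 0  (bit 4 = 0)
position 9: 011 → 0  (bit 3 = 0)
position 3: 010 → 1  (bit 2 = 1)
position 2: 001 → 0  (bit 1 = 0)
position 1: 000 → 0  (bit 0 = 0)
bits b7..b0 = 10100100 = 164

164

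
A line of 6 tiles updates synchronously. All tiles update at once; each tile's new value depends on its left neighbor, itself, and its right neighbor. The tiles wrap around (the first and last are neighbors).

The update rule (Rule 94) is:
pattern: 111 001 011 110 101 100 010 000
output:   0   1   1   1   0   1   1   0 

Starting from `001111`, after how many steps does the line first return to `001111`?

step 1: 111001
step 2: 001111

2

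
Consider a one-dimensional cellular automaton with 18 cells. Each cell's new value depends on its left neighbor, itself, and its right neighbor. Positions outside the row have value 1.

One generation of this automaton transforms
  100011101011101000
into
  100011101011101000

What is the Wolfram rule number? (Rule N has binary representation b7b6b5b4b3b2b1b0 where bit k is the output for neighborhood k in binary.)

204

position 5: 111 → 1  (bit 7 = 1)
position 0: 110 → 1  (bit 6 = 1)
position 7: 101 → 0  (bit 5 = 0)
position 1: 100 → 0  (bit 4 = 0)
position 4: 011 → 1  (bit 3 = 1)
position 8: 010 → 1  (bit 2 = 1)
position 3: 001 → 0  (bit 1 = 0)
position 2: 000 → 0  (bit 0 = 0)
bits b7..b0 = 11001100 = 204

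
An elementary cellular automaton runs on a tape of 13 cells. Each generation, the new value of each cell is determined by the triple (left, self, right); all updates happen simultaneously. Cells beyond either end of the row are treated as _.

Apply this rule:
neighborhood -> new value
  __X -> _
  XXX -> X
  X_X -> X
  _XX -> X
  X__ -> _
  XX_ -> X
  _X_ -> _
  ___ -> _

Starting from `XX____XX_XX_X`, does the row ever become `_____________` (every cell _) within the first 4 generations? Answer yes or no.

no

XX____XXXXXX_
XX____XXXXXX_  (fixed point — unchanged through generation 4)
generation 4 is XX____XXXXXX_, still not uniform _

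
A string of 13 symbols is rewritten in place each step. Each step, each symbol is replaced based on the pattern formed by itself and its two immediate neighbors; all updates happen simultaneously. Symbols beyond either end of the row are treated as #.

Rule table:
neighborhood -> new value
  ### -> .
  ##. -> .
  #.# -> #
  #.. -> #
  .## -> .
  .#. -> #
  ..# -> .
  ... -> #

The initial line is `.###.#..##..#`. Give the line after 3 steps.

#..###...#..#

#...###...#..
.##....##.##.
#..###...#..#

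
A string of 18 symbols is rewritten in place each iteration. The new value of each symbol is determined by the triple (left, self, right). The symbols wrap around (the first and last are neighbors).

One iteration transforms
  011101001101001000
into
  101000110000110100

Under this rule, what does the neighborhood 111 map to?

1

At position 2 the neighborhood is 111; the next row has 1 there.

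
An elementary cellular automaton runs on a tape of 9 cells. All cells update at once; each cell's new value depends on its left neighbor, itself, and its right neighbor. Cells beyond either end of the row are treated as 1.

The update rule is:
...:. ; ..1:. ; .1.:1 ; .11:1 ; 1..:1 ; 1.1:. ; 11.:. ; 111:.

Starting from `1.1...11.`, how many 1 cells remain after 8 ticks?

..11..1..
1.1.1.11.
..1.1.1..
1.1.1.11.  (repeats tick 2; period 2)
tick 8: 1.1.1.11.
count of 1: 5

5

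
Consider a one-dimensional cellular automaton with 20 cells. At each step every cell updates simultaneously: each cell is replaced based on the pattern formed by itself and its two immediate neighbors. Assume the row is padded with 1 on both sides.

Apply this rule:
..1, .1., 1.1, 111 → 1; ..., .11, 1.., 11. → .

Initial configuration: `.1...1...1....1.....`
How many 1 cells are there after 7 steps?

11..11..11...11....1
1..1...1....1.....1.
..11..11...11....111
.1...1....1.....1.11
11..11...11....111.1
1..1....1.....1.1.1.
..11...11....1111111
count of 1: 11

11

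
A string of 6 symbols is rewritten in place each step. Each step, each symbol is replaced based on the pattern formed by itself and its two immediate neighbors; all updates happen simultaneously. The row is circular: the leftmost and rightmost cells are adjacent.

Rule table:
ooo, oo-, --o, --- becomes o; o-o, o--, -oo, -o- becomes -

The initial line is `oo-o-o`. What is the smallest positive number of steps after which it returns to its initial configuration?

oo----
-o-ooo
----oo
-ooo-o
--oo--
oo-o-o

6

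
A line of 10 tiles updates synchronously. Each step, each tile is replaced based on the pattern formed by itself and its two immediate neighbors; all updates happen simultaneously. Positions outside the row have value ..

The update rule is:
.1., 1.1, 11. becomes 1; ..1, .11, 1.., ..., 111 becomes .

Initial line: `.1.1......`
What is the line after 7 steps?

.111......
...1......
...1......  (fixed point — unchanged through step 7)

...1......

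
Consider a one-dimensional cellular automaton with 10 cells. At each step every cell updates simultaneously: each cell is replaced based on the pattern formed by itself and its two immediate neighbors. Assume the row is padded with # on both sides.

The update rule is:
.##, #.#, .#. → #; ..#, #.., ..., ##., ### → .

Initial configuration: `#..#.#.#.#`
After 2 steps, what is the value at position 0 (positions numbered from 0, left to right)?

.

step 1: ...#######
step 2: ...#......
position 0 holds .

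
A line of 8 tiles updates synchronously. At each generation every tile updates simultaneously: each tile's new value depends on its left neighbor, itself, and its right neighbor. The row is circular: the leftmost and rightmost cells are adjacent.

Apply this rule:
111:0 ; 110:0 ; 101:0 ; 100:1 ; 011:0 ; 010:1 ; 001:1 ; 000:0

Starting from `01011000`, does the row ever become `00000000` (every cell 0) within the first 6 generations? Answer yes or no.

generation 1: 11000100
generation 2: 00101111
generation 3: 11100000
generation 4: 00010001
generation 5: 10111011
generation 6: 00000000
all cells are 0 at generation 6

yes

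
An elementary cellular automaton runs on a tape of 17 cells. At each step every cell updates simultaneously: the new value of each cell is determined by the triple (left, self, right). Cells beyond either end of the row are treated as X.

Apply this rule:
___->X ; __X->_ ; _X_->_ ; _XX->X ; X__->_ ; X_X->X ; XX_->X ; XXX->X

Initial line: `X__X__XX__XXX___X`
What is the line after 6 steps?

XXXXXXXX__XXXXXXX

step 1: X_____XX__XXX_X_X
step 2: X_XXX_XX__XXXX_XX
step 3: XXXXXXXX__XXXXXXX
step 4: XXXXXXXX__XXXXXXX  (fixed point — unchanged through step 6)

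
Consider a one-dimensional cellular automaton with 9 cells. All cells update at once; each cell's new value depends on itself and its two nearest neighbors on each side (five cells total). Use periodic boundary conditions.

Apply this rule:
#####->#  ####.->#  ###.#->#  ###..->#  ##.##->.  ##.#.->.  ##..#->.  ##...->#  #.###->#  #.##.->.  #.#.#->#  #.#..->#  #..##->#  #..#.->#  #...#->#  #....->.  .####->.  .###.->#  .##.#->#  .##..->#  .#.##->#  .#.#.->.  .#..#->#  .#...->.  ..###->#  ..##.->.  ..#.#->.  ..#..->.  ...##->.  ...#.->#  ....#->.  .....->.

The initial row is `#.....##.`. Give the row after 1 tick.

#......#.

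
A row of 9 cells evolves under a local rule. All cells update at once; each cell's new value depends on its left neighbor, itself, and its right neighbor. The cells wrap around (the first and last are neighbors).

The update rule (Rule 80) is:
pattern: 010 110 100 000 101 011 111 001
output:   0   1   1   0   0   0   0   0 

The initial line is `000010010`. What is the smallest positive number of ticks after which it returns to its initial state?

9

000001001
100000100
010000010
001000001
100100000
010010000
001001000
000100100
000010010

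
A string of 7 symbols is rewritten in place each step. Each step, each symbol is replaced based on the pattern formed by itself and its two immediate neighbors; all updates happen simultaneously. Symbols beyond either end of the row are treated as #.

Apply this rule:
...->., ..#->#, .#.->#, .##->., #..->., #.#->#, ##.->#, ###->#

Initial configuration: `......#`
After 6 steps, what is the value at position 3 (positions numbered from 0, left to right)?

.

.....#.
....###
...#.##
..###.#
.#.###.
###.###
position 3 holds .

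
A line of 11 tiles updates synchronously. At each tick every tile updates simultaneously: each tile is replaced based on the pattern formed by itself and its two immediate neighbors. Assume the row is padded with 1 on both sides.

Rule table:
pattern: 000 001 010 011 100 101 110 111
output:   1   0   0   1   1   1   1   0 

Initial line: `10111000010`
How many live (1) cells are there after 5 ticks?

tick 1: 11101111001
tick 2: 00111001101
tick 3: 10101101111
tick 4: 11011111000
tick 5: 01110001110
count of 1: 6

6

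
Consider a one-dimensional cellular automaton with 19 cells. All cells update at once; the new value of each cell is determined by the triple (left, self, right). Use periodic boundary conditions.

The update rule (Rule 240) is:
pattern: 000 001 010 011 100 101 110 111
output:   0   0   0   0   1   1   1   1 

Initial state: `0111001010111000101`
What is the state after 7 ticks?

tick 1: 1011100101011100010
tick 2: 0101110010101110001
tick 3: 1010111001010111000
tick 4: 0101011100101011100
tick 5: 0010101110010101110
tick 6: 0001010111001010111
tick 7: 1000101011100101011

1000101011100101011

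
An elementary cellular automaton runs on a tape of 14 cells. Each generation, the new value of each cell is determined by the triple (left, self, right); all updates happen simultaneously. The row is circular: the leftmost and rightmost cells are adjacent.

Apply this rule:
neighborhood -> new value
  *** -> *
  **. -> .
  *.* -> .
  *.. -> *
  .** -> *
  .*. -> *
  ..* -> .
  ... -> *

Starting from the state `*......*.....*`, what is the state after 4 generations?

.**..*.**..*.*

generation 1: .*****.*****.*
generation 2: .****..****..*
generation 3: .***.*.***.*.*
generation 4: .**..*.**..*.*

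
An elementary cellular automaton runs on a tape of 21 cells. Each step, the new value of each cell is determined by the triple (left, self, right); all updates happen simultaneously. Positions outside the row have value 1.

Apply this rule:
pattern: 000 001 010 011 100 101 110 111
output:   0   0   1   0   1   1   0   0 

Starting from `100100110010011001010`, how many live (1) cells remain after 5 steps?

010110001011000101111
111001001100100110000
000101100010110001000
100110010011001001100
010001011000101100010
count of 1: 8

8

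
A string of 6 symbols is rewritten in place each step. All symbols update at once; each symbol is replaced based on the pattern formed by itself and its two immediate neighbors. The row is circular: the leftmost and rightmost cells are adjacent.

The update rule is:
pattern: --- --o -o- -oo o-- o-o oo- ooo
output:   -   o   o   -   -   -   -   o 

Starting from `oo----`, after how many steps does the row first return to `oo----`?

6

-----o
----oo
---o--
--oo--
-o----
oo----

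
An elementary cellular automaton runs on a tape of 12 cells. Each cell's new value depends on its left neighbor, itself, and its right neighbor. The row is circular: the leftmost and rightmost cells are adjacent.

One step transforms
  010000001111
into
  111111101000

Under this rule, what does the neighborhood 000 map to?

At position 3 the neighborhood is 000; the next row has 1 there.

1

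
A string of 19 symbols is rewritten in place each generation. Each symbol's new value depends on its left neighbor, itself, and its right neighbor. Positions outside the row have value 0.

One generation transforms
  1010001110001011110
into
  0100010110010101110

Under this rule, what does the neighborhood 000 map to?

At position 4 the neighborhood is 000; the next row has 0 there.

0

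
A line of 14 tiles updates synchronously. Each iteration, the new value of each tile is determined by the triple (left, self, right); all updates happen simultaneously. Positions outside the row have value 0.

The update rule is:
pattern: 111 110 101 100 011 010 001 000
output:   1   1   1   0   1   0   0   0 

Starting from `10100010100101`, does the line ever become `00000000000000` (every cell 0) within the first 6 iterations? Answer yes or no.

yes

01000001000010
00000000000000
all cells are 0 at iteration 2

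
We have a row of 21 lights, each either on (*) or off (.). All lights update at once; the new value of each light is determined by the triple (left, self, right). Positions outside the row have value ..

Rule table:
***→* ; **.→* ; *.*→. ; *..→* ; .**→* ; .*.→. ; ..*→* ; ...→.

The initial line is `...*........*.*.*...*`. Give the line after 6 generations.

.....*****..*.*...*.*

..*.*......*.....*.*.
.*...*....*.*...*...*
*.*.*.*..*...*.*.*.*.
.......**.*.*.......*
......***....*.....*.
.....*****..*.*...*.*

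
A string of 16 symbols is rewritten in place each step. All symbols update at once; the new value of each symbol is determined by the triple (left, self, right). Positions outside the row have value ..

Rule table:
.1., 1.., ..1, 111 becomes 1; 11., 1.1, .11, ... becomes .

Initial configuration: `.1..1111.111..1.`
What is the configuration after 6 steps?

step 1: 1111.11...1.1111
step 2: .11....1.11..11.
step 3: 1..1..11...11..1
step 4: 111111..1.1..111
step 5: .1111.111.111.1.
step 6: 1.11...1...1..11

1.11...1...1..11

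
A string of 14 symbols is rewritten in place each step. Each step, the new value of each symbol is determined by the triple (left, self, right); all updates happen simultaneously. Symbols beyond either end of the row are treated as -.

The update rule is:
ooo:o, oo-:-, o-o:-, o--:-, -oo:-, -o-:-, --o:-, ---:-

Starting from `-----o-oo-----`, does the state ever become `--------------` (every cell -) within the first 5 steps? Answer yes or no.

step 1: --------------
all cells are - at step 1

yes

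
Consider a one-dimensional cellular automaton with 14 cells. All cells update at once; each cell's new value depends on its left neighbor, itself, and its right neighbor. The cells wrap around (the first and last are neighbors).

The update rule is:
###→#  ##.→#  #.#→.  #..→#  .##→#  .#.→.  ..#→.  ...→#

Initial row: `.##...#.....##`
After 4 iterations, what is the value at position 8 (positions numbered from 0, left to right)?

.####..####.##
.#####.####.##
.#####.####.##  (fixed point — unchanged through iteration 4)
position 8 holds #

#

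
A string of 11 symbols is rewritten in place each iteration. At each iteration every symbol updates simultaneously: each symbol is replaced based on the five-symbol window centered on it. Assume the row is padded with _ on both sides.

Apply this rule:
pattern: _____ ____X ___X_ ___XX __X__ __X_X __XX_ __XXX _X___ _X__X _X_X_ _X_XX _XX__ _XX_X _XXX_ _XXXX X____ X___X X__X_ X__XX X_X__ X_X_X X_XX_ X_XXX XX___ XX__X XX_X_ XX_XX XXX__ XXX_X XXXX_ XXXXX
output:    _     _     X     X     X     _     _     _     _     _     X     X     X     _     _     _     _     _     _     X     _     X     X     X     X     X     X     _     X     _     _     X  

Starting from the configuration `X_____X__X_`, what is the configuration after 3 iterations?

X__X_XX_X__

iteration 1: X____XX__X_
iteration 2: X___X_XX_X_
iteration 3: X__X_XX_X__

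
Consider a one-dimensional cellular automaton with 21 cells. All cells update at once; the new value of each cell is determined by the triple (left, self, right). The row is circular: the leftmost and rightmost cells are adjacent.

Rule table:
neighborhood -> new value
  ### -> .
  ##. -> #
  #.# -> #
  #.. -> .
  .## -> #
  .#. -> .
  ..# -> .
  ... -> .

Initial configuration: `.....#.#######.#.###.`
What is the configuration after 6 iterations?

......##.....##.##.#.
......##.....######..
......##.....#....#..
......##.............
......##.............  (fixed point — unchanged through iteration 6)

......##.............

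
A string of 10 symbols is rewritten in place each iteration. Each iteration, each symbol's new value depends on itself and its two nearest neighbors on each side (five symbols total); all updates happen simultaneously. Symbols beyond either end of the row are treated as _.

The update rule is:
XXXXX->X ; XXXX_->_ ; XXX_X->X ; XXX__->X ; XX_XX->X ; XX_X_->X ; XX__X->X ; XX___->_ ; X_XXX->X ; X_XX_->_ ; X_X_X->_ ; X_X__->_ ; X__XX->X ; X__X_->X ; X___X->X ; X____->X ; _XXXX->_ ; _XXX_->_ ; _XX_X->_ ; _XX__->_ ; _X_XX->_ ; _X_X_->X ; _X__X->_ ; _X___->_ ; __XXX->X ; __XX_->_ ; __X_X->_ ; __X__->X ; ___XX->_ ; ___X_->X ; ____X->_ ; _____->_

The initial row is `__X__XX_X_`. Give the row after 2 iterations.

iteration 1: _XX_X__X__
iteration 2: ___X__XX_X

___X__XX_X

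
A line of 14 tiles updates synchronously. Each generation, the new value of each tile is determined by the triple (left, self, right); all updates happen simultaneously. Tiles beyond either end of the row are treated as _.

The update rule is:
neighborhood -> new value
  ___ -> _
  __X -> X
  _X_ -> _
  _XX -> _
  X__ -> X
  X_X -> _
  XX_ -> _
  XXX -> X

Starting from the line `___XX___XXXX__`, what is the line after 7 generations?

___X________X_

__X__X_X_XX_X_
_X_XX________X
X____X______X_
_X__X_X____X_X
X_XX___X__X___
____X_X_XX_X__
___X________X_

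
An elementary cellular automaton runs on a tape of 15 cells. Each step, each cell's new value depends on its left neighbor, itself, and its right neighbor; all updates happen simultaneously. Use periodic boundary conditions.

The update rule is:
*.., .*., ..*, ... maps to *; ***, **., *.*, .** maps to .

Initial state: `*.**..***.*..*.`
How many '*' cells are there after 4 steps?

8

step 1: *...**....****.
step 2: ****..****.....
step 3: ....**....*****
step 4: ****..****.....
count of *: 8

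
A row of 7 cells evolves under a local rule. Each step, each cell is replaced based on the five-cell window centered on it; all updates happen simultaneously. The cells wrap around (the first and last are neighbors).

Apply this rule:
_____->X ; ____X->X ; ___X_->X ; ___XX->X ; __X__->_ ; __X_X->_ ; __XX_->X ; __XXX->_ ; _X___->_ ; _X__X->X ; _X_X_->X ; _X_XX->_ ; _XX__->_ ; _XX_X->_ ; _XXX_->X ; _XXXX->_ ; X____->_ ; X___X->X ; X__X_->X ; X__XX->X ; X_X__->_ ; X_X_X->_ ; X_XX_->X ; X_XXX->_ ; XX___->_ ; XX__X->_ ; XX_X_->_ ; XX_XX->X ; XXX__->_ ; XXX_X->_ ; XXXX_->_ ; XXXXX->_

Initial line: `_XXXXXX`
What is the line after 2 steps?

X______
___XXXX

___XXXX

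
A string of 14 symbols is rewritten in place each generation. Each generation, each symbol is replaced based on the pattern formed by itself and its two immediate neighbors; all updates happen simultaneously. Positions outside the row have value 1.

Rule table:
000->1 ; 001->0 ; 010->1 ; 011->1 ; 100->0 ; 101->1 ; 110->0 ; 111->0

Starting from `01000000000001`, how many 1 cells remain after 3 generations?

8

11011111111101
00110000000011
00100111111010
count of 1: 8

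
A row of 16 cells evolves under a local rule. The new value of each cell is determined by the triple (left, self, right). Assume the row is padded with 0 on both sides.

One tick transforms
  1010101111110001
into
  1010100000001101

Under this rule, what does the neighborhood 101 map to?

At position 1 the neighborhood is 101; the next row has 0 there.

0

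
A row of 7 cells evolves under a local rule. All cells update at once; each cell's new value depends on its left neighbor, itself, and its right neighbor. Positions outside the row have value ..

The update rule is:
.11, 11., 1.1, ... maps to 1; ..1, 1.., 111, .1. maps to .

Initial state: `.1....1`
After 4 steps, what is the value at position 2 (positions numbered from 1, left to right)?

.

step 1: ...11..
step 2: 11.11.1
step 3: 111111.
step 4: 1....1.
position 2 holds .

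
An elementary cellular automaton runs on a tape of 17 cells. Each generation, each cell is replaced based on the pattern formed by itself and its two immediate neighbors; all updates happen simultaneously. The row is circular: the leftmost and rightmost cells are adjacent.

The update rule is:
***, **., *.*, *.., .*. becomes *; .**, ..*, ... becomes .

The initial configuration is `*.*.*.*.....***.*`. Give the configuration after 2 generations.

********.....***.
.********.....***

.********.....***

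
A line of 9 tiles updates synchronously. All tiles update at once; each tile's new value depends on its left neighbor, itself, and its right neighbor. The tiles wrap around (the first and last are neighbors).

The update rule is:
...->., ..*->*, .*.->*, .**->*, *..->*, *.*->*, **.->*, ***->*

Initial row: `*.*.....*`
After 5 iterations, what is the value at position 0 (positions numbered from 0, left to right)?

*

****...**
*****.***
*********
*********  (fixed point — unchanged through iteration 5)
position 0 holds *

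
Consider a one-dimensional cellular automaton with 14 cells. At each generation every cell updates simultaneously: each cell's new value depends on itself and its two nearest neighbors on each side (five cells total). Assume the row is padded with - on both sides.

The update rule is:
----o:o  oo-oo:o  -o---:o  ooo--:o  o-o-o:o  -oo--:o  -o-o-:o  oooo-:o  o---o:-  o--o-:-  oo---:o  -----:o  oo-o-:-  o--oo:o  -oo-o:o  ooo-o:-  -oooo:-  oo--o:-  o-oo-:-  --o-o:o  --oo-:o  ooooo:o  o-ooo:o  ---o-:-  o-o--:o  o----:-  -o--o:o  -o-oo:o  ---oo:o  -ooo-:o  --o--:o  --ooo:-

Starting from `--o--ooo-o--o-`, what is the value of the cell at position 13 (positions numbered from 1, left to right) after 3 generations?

o-ooo-o--oo-oo
oooo--oooooo-o
--oo-o--ooo--o
position 13 holds -

-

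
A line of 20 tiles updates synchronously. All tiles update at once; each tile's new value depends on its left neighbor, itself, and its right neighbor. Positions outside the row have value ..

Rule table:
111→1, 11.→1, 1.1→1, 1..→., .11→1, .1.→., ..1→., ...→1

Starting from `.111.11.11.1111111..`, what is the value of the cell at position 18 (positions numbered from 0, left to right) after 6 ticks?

1

.11111111111111111.1
.111111111111111111.
.111111111111111111.  (fixed point — unchanged through tick 6)
position 18 holds 1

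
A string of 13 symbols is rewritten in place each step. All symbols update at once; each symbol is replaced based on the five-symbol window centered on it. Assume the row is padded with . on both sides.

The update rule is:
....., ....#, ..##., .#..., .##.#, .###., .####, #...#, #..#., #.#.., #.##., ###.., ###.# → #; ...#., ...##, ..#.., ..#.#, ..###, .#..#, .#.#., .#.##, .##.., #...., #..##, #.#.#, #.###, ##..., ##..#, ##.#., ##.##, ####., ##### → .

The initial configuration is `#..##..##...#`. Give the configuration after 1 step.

...#...#..#..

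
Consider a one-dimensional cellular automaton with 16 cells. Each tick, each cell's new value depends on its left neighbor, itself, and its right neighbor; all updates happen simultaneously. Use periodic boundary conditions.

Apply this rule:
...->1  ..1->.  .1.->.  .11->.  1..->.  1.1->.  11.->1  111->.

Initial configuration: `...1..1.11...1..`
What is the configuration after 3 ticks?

tick 1: 11.......1.1...1
tick 2: .1.11111.....1..
tick 3: .......1.111...1

.......1.111...1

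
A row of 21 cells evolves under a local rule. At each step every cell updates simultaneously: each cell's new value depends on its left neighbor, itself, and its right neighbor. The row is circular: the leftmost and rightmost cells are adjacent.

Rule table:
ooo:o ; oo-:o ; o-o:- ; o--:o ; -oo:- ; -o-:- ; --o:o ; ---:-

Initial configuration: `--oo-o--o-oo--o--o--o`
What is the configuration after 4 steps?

o--o--oo-o--o-oo--o--

oo-o--oo---ooo-oo-oo-
-o--oo-oo-o-oo--o--o-
o-oo-o--o----ooo-oo-o
o--o--oo-o--o-oo--o--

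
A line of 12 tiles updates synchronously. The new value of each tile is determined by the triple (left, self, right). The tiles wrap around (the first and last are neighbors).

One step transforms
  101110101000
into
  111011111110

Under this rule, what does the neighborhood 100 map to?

1

At position 9 the neighborhood is 100; the next row has 1 there.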